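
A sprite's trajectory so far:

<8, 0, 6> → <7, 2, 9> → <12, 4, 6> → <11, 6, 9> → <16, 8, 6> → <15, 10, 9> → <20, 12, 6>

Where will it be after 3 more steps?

<23, 18, 9>

Differencing gives <-1, +2, +3>, <+5, +2, -3>, <-1, +2, +3>, <+5, +2, -3>, <-1, +2, +3>, <+5, +2, -3>. This is the pattern <-1, +2, +3>, <+5, +2, -3> repeated.
step 7: apply <-1, +2, +3> → <19, 14, 9>
step 8: apply <+5, +2, -3> → <24, 16, 6>
step 9: apply <-1, +2, +3> → <23, 18, 9>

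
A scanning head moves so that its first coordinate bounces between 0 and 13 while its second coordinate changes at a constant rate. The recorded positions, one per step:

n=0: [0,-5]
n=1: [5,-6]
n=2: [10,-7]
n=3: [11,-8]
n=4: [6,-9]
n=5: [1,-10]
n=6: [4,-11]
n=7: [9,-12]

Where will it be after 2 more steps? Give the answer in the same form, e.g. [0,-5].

[7,-14]

The first coordinate travels 5 per step and bounces off the walls at 0 and 13.
  step 8: 9 → 12
  step 9: 12 → 7
The second coordinate changes by -1 each step: at step 9 it is -14.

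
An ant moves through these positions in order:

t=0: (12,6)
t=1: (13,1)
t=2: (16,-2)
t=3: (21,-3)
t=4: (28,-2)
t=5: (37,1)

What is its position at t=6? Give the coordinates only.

(48,6)

Taking differences between consecutive positions: (+1,-5), (+3,-3), (+5,-1), (+7,+1), (+9,+3). These grow by (+2,+2) each step.
step 6: (37,1) + (+11,+5) → (48,6)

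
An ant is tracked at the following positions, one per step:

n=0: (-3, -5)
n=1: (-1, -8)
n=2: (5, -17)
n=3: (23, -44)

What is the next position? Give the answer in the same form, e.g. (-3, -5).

(77, -125)

The jumps are (+2, -3), (+6, -9), (+18, -27) — a geometric progression with ratio 3.
step 4: (23, -44) + (+54, -81) → (77, -125)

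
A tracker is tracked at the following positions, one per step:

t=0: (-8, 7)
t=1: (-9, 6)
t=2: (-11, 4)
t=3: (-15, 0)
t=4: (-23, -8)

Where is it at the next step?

The jumps are (-1, -1), (-2, -2), (-4, -4), (-8, -8) — a geometric progression with ratio 2.
step 5: (-23, -8) + (-16, -16) → (-39, -24)

(-39, -24)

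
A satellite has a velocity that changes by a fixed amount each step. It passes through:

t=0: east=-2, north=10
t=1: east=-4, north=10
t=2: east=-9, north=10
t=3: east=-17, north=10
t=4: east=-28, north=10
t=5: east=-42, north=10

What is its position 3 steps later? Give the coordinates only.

east=-102, north=10

First differences are (-2, +0), (-5, +0), (-8, +0), (-11, +0), (-14, +0); their common second difference is (-3, +0) (constant acceleration).
step 6: east=-42, north=10 + (-17, +0) → east=-59, north=10
step 7: east=-59, north=10 + (-20, +0) → east=-79, north=10
step 8: east=-79, north=10 + (-23, +0) → east=-102, north=10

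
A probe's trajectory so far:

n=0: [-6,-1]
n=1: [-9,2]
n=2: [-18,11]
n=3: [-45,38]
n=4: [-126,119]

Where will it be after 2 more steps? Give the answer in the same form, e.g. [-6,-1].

[-1098,1091]

Consecutive displacements [-3,+3], [-9,+9], [-27,+27], [-81,+81] scale by a factor of 3 each step.
step 5: [-126,119] + [-243,+243] → [-369,362]
step 6: [-369,362] + [-729,+729] → [-1098,1091]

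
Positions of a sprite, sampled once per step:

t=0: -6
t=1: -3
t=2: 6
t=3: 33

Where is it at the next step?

114

The jumps are +3, +9, +27 — a geometric progression with ratio 3.
step 4: 33 + 81 → 114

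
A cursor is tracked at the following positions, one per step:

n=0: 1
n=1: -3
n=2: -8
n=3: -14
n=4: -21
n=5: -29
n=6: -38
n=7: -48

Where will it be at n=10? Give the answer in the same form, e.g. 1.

Successive displacements: -4, -5, -6, -7, -8, -9, -10 — each changes by -1.
step 8: -48 − 11 → -59
step 9: -59 − 12 → -71
step 10: -71 − 13 → -84

-84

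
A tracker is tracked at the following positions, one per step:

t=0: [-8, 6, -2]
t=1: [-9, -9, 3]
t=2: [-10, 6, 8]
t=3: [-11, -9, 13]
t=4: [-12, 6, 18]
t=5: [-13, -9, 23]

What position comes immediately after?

The first coordinate changes by -1 each step, so at step 6 it is -8 + 6·(-1) = -14.
The second coordinate repeats the cycle [6, -9] with period 2; step 6 mod 2 = 0, giving 6.
The third coordinate changes by +5 each step, so at step 6 it is -2 + 6·(5) = 28.

[-14, 6, 28]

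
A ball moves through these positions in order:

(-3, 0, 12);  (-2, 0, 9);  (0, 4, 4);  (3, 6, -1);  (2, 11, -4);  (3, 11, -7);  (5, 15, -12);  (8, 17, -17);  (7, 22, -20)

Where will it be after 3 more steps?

The moves between consecutive positions are (+1, +0, -3), (+2, +4, -5), (+3, +2, -5), (-1, +5, -3), (+1, +0, -3), (+2, +4, -5), (+3, +2, -5), (-1, +5, -3); they repeat the 4-cycle [(+1, +0, -3), (+2, +4, -5), (+3, +2, -5), (-1, +5, -3)].
step 9: apply (+1, +0, -3) → (8, 22, -23)
step 10: apply (+2, +4, -5) → (10, 26, -28)
step 11: apply (+3, +2, -5) → (13, 28, -33)

(13, 28, -33)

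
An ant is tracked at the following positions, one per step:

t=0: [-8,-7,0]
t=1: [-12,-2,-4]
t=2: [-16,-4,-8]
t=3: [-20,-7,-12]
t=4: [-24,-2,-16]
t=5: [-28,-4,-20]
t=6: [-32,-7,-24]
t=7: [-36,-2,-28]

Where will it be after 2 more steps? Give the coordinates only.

First: linear, -4 per step → -44 at step 9.
Second: cycles through -7, -2, -4 every 3 steps. Step 9 lands at position 0 of the cycle → -7.
Third: linear, -4 per step → -36 at step 9.

[-44,-7,-36]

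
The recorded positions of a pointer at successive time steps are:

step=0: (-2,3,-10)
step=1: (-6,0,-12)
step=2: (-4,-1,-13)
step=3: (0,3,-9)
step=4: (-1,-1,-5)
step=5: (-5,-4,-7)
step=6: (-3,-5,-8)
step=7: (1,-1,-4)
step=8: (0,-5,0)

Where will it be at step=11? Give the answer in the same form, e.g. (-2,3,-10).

Step-to-step displacements: (-4,-3,-2), (+2,-1,-1), (+4,+4,+4), (-1,-4,+4), (-4,-3,-2), (+2,-1,-1), (+4,+4,+4), (-1,-4,+4) — a repeating cycle of length 4.
step 9: apply (-4,-3,-2) → (-4,-8,-2)
step 10: apply (+2,-1,-1) → (-2,-9,-3)
step 11: apply (+4,+4,+4) → (2,-5,1)

(2,-5,1)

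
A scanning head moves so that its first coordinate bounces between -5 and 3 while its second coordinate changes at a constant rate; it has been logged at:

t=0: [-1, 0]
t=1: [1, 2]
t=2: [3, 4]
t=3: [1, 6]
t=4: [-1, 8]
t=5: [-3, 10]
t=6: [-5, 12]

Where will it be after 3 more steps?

[1, 18]

The first coordinate travels 2 per step and bounces off the walls at -5 and 3.
  step 7: -5 → -3
  step 8: -3 → -1
  step 9: -1 → 1
The second coordinate changes by +2 each step: at step 9 it is 18.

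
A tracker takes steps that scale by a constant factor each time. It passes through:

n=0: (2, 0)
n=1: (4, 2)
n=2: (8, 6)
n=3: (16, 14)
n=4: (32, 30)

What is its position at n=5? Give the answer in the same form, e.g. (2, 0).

The jumps are (+2, +2), (+4, +4), (+8, +8), (+16, +16) — a geometric progression with ratio 2.
step 5: (32, 30) + (+32, +32) → (64, 62)

(64, 62)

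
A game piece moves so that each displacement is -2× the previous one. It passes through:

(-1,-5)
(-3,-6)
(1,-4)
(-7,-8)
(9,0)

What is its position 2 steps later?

Consecutive displacements (-2,-1), (+4,+2), (-8,-4), (+16,+8) scale by a factor of -2 each step.
step 5: (9,0) + (-32,-16) → (-23,-16)
step 6: (-23,-16) + (+64,+32) → (41,16)

(41,16)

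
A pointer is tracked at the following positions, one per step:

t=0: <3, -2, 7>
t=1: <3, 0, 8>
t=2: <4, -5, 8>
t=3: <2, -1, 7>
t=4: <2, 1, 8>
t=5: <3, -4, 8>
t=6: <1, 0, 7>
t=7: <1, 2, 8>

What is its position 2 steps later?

<0, 1, 7>

The moves between consecutive positions are <+0, +2, +1>, <+1, -5, +0>, <-2, +4, -1>, <+0, +2, +1>, <+1, -5, +0>, <-2, +4, -1>, <+0, +2, +1>; they repeat the 3-cycle [<+0, +2, +1>, <+1, -5, +0>, <-2, +4, -1>].
step 8: apply <+1, -5, +0> → <2, -3, 8>
step 9: apply <-2, +4, -1> → <0, 1, 7>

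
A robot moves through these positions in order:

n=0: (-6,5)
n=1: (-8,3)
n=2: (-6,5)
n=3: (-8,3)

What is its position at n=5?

(-8,3)

The jumps are (-2,-2), (+2,+2), (-2,-2) — a geometric progression with ratio -1.
step 4: (-8,3) + (+2,+2) → (-6,5)
step 5: (-6,5) + (-2,-2) → (-8,3)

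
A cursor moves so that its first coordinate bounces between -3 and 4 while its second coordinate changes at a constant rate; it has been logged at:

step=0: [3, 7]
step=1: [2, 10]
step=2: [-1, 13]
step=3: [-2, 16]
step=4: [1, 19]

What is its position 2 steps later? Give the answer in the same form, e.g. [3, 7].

[1, 25]

The first coordinate travels 3 per step and bounces off the walls at -3 and 4.
  step 5: 1 → 4
  step 6: 4 → 1
The second coordinate changes by +3 each step: at step 6 it is 25.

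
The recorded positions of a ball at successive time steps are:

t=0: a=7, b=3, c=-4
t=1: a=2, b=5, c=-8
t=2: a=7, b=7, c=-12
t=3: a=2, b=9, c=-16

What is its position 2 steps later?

A: cycles through 7, 2 every 2 steps. Step 5 lands at position 1 of the cycle → 2.
B: linear, +2 per step → 13 at step 5.
C: linear, -4 per step → -24 at step 5.

a=2, b=13, c=-24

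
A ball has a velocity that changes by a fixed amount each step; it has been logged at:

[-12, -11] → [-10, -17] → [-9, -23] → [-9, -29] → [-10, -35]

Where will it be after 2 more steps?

Taking differences between consecutive positions: [+2, -6], [+1, -6], [+0, -6], [-1, -6]. These grow by [-1, +0] each step.
step 5: [-10, -35] + [-2, -6] → [-12, -41]
step 6: [-12, -41] + [-3, -6] → [-15, -47]

[-15, -47]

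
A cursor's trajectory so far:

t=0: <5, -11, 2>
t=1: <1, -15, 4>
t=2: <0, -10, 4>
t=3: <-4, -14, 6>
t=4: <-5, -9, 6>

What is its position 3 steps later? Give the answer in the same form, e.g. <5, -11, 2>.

<-14, -12, 10>

Step-to-step displacements: <-4, -4, +2>, <-1, +5, +0>, <-4, -4, +2>, <-1, +5, +0> — a repeating cycle of length 2.
step 5: apply <-4, -4, +2> → <-9, -13, 8>
step 6: apply <-1, +5, +0> → <-10, -8, 8>
step 7: apply <-4, -4, +2> → <-14, -12, 10>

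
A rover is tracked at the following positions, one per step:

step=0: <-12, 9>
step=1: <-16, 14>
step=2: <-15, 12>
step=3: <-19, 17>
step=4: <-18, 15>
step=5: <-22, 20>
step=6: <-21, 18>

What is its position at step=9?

<-28, 26>

Differencing gives <-4, +5>, <+1, -2>, <-4, +5>, <+1, -2>, <-4, +5>, <+1, -2>. This is the pattern <-4, +5>, <+1, -2> repeated.
step 7: apply <-4, +5> → <-25, 23>
step 8: apply <+1, -2> → <-24, 21>
step 9: apply <-4, +5> → <-28, 26>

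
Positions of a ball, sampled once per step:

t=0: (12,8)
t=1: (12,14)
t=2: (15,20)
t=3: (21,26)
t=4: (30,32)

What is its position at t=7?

(75,50)

Taking differences between consecutive positions: (+0,+6), (+3,+6), (+6,+6), (+9,+6). These grow by (+3,+0) each step.
step 5: (30,32) + (+12,+6) → (42,38)
step 6: (42,38) + (+15,+6) → (57,44)
step 7: (57,44) + (+18,+6) → (75,50)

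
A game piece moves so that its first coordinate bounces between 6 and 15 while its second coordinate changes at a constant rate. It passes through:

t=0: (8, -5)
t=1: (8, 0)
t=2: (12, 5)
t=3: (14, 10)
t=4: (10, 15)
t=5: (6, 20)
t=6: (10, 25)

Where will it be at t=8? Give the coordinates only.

(12, 35)

The first coordinate reflects between 6 and 15, moving 4 per step.
  step 7: 10 → 14
  step 8: 14 → 12
The second coordinate changes by +5 each step: at step 8 it is 35.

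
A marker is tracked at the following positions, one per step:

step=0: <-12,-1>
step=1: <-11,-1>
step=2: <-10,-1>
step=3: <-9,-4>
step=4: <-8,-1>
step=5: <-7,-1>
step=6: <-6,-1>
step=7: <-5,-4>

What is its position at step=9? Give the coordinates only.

<-3,-1>

First: linear, +1 per step → -3 at step 9.
Second: cycles through -1, -1, -1, -4 every 4 steps. Step 9 lands at position 1 of the cycle → -1.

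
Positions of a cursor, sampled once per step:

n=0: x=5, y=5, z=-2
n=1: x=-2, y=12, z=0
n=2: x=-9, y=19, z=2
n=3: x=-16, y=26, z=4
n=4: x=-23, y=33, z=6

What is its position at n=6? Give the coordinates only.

The position changes by (-7, +7, +2) every step.
step 5: x=-23, y=33, z=6 + (-7, +7, +2) → x=-30, y=40, z=8
step 6: x=-30, y=40, z=8 + (-7, +7, +2) → x=-37, y=47, z=10

x=-37, y=47, z=10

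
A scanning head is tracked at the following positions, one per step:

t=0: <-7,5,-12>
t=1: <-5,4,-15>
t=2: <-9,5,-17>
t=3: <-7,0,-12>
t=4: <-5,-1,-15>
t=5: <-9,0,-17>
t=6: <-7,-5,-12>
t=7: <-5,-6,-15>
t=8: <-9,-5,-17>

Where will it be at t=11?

Differencing gives <+2,-1,-3>, <-4,+1,-2>, <+2,-5,+5>, <+2,-1,-3>, <-4,+1,-2>, <+2,-5,+5>, <+2,-1,-3>, <-4,+1,-2>. This is the pattern <+2,-1,-3>, <-4,+1,-2>, <+2,-5,+5> repeated.
step 9: apply <+2,-5,+5> → <-7,-10,-12>
step 10: apply <+2,-1,-3> → <-5,-11,-15>
step 11: apply <-4,+1,-2> → <-9,-10,-17>

<-9,-10,-17>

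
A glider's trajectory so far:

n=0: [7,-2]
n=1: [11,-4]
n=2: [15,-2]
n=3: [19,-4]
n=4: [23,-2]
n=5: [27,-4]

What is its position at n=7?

[35,-4]

The first coordinate changes by +4 each step, so at step 7 it is 7 + 7·(4) = 35.
The second coordinate repeats the cycle [-2, -4] with period 2; step 7 mod 2 = 1, giving -4.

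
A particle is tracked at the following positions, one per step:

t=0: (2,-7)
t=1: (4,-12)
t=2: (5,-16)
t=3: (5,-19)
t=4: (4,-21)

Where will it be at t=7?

Successive displacements: (+2,-5), (+1,-4), (+0,-3), (-1,-2) — each changes by (-1,+1).
step 5: (4,-21) + (-2,-1) → (2,-22)
step 6: (2,-22) + (-3,+0) → (-1,-22)
step 7: (-1,-22) + (-4,+1) → (-5,-21)

(-5,-21)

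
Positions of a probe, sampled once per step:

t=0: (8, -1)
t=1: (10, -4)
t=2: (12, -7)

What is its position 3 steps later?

(18, -16)

Each step adds (+2, -3) to the position.
step 3: (12, -7) + (+2, -3) → (14, -10)
step 4: (14, -10) + (+2, -3) → (16, -13)
step 5: (16, -13) + (+2, -3) → (18, -16)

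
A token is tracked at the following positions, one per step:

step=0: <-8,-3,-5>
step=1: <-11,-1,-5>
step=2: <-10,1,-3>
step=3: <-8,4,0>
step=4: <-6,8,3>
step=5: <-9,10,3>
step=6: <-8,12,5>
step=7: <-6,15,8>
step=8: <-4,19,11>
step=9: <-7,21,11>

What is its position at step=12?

Differencing gives <-3,+2,+0>, <+1,+2,+2>, <+2,+3,+3>, <+2,+4,+3>, <-3,+2,+0>, <+1,+2,+2>, <+2,+3,+3>, <+2,+4,+3>, <-3,+2,+0>. This is the pattern <-3,+2,+0>, <+1,+2,+2>, <+2,+3,+3>, <+2,+4,+3> repeated.
step 10: apply <+1,+2,+2> → <-6,23,13>
step 11: apply <+2,+3,+3> → <-4,26,16>
step 12: apply <+2,+4,+3> → <-2,30,19>

<-2,30,19>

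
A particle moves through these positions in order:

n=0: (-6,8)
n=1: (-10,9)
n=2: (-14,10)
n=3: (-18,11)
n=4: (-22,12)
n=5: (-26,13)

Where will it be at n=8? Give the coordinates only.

(-38,16)

Constant displacement of (-4,+1) per step.
step 6: (-26,13) + (-4,+1) → (-30,14)
step 7: (-30,14) + (-4,+1) → (-34,15)
step 8: (-34,15) + (-4,+1) → (-38,16)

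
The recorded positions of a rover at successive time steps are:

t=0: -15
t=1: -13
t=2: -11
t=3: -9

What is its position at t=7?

-1

Each step adds +2 to the position.
step 4: -9 + 2 → -7
step 5: -7 + 2 → -5
step 6: -5 + 2 → -3
step 7: -3 + 2 → -1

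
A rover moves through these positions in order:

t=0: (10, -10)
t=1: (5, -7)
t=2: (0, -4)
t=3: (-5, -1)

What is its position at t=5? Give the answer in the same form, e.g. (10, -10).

The position changes by (-5, +3) every step.
step 4: (-5, -1) + (-5, +3) → (-10, 2)
step 5: (-10, 2) + (-5, +3) → (-15, 5)

(-15, 5)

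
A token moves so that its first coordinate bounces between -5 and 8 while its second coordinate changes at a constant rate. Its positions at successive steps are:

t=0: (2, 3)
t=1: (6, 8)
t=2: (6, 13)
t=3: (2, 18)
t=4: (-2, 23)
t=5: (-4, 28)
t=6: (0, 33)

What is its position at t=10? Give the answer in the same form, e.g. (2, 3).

The first coordinate travels 4 per step and bounces off the walls at -5 and 8.
  step 7: 0 → 4
  step 8: 4 → 8
  step 9: 8 → 4
  step 10: 4 → 0
The second coordinate changes by +5 each step: at step 10 it is 53.

(0, 53)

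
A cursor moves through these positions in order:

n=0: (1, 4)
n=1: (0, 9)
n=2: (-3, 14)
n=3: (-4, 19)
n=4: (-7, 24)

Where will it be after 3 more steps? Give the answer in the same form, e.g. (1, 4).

The moves between consecutive positions are (-1, +5), (-3, +5), (-1, +5), (-3, +5); they repeat the 2-cycle [(-1, +5), (-3, +5)].
step 5: apply (-1, +5) → (-8, 29)
step 6: apply (-3, +5) → (-11, 34)
step 7: apply (-1, +5) → (-12, 39)

(-12, 39)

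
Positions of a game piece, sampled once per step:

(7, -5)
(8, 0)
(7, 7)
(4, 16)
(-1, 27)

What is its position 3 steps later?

(-28, 72)

Taking differences between consecutive positions: (+1, +5), (-1, +7), (-3, +9), (-5, +11). These grow by (-2, +2) each step.
step 5: (-1, 27) + (-7, +13) → (-8, 40)
step 6: (-8, 40) + (-9, +15) → (-17, 55)
step 7: (-17, 55) + (-11, +17) → (-28, 72)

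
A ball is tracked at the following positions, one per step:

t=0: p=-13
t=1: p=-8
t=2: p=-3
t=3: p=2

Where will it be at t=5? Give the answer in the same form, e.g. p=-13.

p=12

Constant displacement of +5 per step.
step 4: 2 + 5 → p=7
step 5: 7 + 5 → p=12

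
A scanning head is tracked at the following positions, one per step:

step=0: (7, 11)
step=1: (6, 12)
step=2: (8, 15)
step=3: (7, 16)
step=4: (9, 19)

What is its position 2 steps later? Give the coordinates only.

Step-to-step displacements: (-1, +1), (+2, +3), (-1, +1), (+2, +3) — a repeating cycle of length 2.
step 5: apply (-1, +1) → (8, 20)
step 6: apply (+2, +3) → (10, 23)

(10, 23)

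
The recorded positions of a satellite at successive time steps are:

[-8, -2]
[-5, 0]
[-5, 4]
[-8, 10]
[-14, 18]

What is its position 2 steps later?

Successive displacements: [+3, +2], [+0, +4], [-3, +6], [-6, +8] — each changes by [-3, +2].
step 5: [-14, 18] + [-9, +10] → [-23, 28]
step 6: [-23, 28] + [-12, +12] → [-35, 40]

[-35, 40]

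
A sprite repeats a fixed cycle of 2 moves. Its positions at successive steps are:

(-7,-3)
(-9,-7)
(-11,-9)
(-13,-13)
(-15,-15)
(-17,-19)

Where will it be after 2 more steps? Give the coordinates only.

The moves between consecutive positions are (-2,-4), (-2,-2), (-2,-4), (-2,-2), (-2,-4); they repeat the 2-cycle [(-2,-4), (-2,-2)].
step 6: apply (-2,-2) → (-19,-21)
step 7: apply (-2,-4) → (-21,-25)

(-21,-25)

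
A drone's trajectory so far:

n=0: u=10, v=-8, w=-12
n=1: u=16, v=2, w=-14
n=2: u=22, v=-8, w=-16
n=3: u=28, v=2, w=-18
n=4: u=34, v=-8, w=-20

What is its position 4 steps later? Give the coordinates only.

U: linear, +6 per step → 58 at step 8.
V: cycles through -8, 2 every 2 steps. Step 8 lands at position 0 of the cycle → -8.
W: linear, -2 per step → -28 at step 8.

u=58, v=-8, w=-28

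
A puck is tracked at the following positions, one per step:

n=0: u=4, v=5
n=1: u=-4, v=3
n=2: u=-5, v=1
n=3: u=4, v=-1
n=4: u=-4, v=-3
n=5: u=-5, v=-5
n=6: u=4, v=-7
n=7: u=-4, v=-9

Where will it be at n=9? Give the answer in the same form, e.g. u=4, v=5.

U: cycles through 4, -4, -5 every 3 steps. Step 9 lands at position 0 of the cycle → 4.
V: linear, -2 per step → -13 at step 9.

u=4, v=-13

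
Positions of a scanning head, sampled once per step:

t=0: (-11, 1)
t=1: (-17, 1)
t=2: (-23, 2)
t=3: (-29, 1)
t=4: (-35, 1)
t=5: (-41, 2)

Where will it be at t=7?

First: linear, -6 per step → -53 at step 7.
Second: cycles through 1, 1, 2 every 3 steps. Step 7 lands at position 1 of the cycle → 1.

(-53, 1)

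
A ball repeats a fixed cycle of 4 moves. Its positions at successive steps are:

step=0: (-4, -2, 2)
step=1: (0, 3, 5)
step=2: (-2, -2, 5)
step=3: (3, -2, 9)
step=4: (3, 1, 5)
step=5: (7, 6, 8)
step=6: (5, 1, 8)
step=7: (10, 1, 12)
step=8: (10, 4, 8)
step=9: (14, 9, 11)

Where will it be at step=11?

The moves between consecutive positions are (+4, +5, +3), (-2, -5, +0), (+5, +0, +4), (+0, +3, -4), (+4, +5, +3), (-2, -5, +0), (+5, +0, +4), (+0, +3, -4), (+4, +5, +3); they repeat the 4-cycle [(+4, +5, +3), (-2, -5, +0), (+5, +0, +4), (+0, +3, -4)].
step 10: apply (-2, -5, +0) → (12, 4, 11)
step 11: apply (+5, +0, +4) → (17, 4, 15)

(17, 4, 15)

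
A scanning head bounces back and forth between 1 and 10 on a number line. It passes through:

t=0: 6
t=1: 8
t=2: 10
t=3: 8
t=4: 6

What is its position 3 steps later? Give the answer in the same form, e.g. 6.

2

The value reflects between 1 and 10, moving 2 per step.
  step 5: 6 → 4
  step 6: 4 → 2
  step 7: 2 → 2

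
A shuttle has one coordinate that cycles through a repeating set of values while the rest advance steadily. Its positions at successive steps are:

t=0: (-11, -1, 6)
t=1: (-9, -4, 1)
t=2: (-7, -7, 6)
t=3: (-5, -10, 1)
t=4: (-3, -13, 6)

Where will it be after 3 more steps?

(3, -22, 1)

The first coordinate changes by +2 each step, so at step 7 it is -11 + 7·(2) = 3.
The second coordinate changes by -3 each step, so at step 7 it is -1 + 7·(-3) = -22.
The third coordinate repeats the cycle [6, 1] with period 2; step 7 mod 2 = 1, giving 1.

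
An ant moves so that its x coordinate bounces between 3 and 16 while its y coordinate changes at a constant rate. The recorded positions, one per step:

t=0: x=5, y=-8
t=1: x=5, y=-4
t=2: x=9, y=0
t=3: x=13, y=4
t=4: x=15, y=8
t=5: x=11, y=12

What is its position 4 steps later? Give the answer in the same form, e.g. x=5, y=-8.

x=11, y=28

The x coordinate reflects between 3 and 16, moving 4 per step.
  step 6: 11 → 7
  step 7: 7 → 3
  step 8: 3 → 7
  step 9: 7 → 11
The y coordinate changes by +4 each step: at step 9 it is 28.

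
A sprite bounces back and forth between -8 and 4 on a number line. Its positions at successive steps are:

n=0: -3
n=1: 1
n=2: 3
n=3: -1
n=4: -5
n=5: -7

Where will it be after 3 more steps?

The value reflects between -8 and 4, moving 4 per step.
  step 6: -7 → -3
  step 7: -3 → 1
  step 8: 1 → 3

3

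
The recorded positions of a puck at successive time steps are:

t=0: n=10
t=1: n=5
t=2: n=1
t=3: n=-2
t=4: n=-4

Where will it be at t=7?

First differences are -5, -4, -3, -2; their common second difference is +1 (constant acceleration).
step 5: -4 − 1 → n=-5
step 6: -5 + 0 → n=-5
step 7: -5 + 1 → n=-4

n=-4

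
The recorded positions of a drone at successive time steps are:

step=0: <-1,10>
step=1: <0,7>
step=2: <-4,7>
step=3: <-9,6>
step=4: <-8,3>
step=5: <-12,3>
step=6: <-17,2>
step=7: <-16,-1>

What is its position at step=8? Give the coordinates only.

<-20,-1>

The moves between consecutive positions are <+1,-3>, <-4,+0>, <-5,-1>, <+1,-3>, <-4,+0>, <-5,-1>, <+1,-3>; they repeat the 3-cycle [<+1,-3>, <-4,+0>, <-5,-1>].
step 8: apply <-4,+0> → <-20,-1>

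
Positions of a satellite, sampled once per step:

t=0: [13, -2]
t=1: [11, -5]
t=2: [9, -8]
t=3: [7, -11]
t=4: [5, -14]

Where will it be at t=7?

Each step adds [-2, -3] to the position.
step 5: [5, -14] + [-2, -3] → [3, -17]
step 6: [3, -17] + [-2, -3] → [1, -20]
step 7: [1, -20] + [-2, -3] → [-1, -23]

[-1, -23]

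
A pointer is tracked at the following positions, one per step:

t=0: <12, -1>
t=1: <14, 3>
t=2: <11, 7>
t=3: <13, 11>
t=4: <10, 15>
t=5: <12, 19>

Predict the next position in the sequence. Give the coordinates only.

<9, 23>

The moves between consecutive positions are <+2, +4>, <-3, +4>, <+2, +4>, <-3, +4>, <+2, +4>; they repeat the 2-cycle [<+2, +4>, <-3, +4>].
step 6: apply <-3, +4> → <9, 23>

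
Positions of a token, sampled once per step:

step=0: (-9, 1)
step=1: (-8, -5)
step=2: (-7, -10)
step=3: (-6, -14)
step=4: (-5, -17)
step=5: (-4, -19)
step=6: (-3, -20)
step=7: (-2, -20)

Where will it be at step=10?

(1, -14)

Successive displacements: (+1, -6), (+1, -5), (+1, -4), (+1, -3), (+1, -2), (+1, -1), (+1, +0) — each changes by (+0, +1).
step 8: (-2, -20) + (+1, +1) → (-1, -19)
step 9: (-1, -19) + (+1, +2) → (0, -17)
step 10: (0, -17) + (+1, +3) → (1, -14)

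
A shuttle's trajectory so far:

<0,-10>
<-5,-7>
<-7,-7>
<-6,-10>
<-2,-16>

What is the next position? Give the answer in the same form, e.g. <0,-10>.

<5,-25>

First differences are <-5,+3>, <-2,+0>, <+1,-3>, <+4,-6>; their common second difference is <+3,-3> (constant acceleration).
step 5: <-2,-16> + <+7,-9> → <5,-25>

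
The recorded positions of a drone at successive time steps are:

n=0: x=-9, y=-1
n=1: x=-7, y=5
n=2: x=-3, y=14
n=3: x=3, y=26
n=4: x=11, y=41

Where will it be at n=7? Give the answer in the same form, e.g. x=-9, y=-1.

First differences are (+2, +6), (+4, +9), (+6, +12), (+8, +15); their common second difference is (+2, +3) (constant acceleration).
step 5: x=11, y=41 + (+10, +18) → x=21, y=59
step 6: x=21, y=59 + (+12, +21) → x=33, y=80
step 7: x=33, y=80 + (+14, +24) → x=47, y=104

x=47, y=104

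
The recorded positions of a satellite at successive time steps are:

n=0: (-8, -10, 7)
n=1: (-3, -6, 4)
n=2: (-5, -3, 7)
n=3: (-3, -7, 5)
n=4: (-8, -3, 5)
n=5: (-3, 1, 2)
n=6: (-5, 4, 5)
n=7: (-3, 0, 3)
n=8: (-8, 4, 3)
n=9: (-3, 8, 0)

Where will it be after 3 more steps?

(-8, 11, 1)

Differencing gives (+5, +4, -3), (-2, +3, +3), (+2, -4, -2), (-5, +4, +0), (+5, +4, -3), (-2, +3, +3), (+2, -4, -2), (-5, +4, +0), (+5, +4, -3). This is the pattern (+5, +4, -3), (-2, +3, +3), (+2, -4, -2), (-5, +4, +0) repeated.
step 10: apply (-2, +3, +3) → (-5, 11, 3)
step 11: apply (+2, -4, -2) → (-3, 7, 1)
step 12: apply (-5, +4, +0) → (-8, 11, 1)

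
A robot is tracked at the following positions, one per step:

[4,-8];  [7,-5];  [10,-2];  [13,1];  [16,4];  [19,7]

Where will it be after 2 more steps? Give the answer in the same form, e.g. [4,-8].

[25,13]

Constant displacement of [+3,+3] per step.
step 6: [19,7] + [+3,+3] → [22,10]
step 7: [22,10] + [+3,+3] → [25,13]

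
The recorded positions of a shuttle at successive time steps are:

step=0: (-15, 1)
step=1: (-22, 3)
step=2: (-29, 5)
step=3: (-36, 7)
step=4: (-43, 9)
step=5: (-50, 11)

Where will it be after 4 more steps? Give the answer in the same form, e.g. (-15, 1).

Constant displacement of (-7, +2) per step.
step 6: (-50, 11) + (-7, +2) → (-57, 13)
step 7: (-57, 13) + (-7, +2) → (-64, 15)
step 8: (-64, 15) + (-7, +2) → (-71, 17)
step 9: (-71, 17) + (-7, +2) → (-78, 19)

(-78, 19)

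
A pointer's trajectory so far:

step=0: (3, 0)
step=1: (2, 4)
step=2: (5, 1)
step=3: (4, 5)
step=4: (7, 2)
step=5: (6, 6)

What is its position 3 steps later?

The moves between consecutive positions are (-1, +4), (+3, -3), (-1, +4), (+3, -3), (-1, +4); they repeat the 2-cycle [(-1, +4), (+3, -3)].
step 6: apply (+3, -3) → (9, 3)
step 7: apply (-1, +4) → (8, 7)
step 8: apply (+3, -3) → (11, 4)

(11, 4)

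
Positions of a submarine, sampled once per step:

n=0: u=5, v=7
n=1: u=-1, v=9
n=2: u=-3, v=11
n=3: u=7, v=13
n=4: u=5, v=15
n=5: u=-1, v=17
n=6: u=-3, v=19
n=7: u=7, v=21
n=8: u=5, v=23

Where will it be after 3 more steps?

u=7, v=29

U: cycles through 5, -1, -3, 7 every 4 steps. Step 11 lands at position 3 of the cycle → 7.
V: linear, +2 per step → 29 at step 11.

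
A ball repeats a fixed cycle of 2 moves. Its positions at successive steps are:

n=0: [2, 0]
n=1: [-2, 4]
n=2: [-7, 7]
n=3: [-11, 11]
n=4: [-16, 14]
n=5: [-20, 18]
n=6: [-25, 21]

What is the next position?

Step-to-step displacements: [-4, +4], [-5, +3], [-4, +4], [-5, +3], [-4, +4], [-5, +3] — a repeating cycle of length 2.
step 7: apply [-4, +4] → [-29, 25]

[-29, 25]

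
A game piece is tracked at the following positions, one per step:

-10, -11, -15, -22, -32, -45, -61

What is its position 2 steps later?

-102

Taking differences between consecutive positions: -1, -4, -7, -10, -13, -16. These grow by -3 each step.
step 7: -61 − 19 → -80
step 8: -80 − 22 → -102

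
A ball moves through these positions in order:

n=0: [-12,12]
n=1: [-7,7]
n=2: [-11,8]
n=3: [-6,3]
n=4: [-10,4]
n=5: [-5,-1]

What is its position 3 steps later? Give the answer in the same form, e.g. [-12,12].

Step-to-step displacements: [+5,-5], [-4,+1], [+5,-5], [-4,+1], [+5,-5] — a repeating cycle of length 2.
step 6: apply [-4,+1] → [-9,0]
step 7: apply [+5,-5] → [-4,-5]
step 8: apply [-4,+1] → [-8,-4]

[-8,-4]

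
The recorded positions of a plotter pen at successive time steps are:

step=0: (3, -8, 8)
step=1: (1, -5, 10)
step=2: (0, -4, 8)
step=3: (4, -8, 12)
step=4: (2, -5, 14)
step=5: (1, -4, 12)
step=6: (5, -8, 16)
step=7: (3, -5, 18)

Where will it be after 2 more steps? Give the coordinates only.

Differencing gives (-2, +3, +2), (-1, +1, -2), (+4, -4, +4), (-2, +3, +2), (-1, +1, -2), (+4, -4, +4), (-2, +3, +2). This is the pattern (-2, +3, +2), (-1, +1, -2), (+4, -4, +4) repeated.
step 8: apply (-1, +1, -2) → (2, -4, 16)
step 9: apply (+4, -4, +4) → (6, -8, 20)

(6, -8, 20)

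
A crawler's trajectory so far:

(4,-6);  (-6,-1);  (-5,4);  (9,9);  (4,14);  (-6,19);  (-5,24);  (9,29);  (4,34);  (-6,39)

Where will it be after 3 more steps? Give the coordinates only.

The first coordinate repeats the cycle [4, -6, -5, 9] with period 4; step 12 mod 4 = 0, giving 4.
The second coordinate changes by +5 each step, so at step 12 it is -6 + 12·(5) = 54.

(4,54)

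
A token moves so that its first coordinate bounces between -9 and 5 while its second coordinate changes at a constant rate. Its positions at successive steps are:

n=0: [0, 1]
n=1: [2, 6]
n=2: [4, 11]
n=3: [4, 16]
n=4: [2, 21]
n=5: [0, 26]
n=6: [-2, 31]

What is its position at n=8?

The first coordinate reflects between -9 and 5, moving 2 per step.
  step 7: -2 → -4
  step 8: -4 → -6
The second coordinate changes by +5 each step: at step 8 it is 41.

[-6, 41]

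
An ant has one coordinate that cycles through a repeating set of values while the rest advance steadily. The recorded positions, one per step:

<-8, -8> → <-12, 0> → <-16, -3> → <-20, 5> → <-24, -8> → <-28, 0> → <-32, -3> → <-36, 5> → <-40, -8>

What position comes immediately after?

The first coordinate changes by -4 each step, so at step 9 it is -8 + 9·(-4) = -44.
The second coordinate repeats the cycle [-8, 0, -3, 5] with period 4; step 9 mod 4 = 1, giving 0.

<-44, 0>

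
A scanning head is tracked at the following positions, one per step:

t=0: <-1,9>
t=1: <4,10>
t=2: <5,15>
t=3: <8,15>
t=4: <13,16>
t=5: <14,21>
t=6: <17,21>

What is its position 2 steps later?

<23,27>

Step-to-step displacements: <+5,+1>, <+1,+5>, <+3,+0>, <+5,+1>, <+1,+5>, <+3,+0> — a repeating cycle of length 3.
step 7: apply <+5,+1> → <22,22>
step 8: apply <+1,+5> → <23,27>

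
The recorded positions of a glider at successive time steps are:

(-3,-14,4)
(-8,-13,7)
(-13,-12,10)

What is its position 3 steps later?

Constant displacement of (-5,+1,+3) per step.
step 3: (-13,-12,10) + (-5,+1,+3) → (-18,-11,13)
step 4: (-18,-11,13) + (-5,+1,+3) → (-23,-10,16)
step 5: (-23,-10,16) + (-5,+1,+3) → (-28,-9,19)

(-28,-9,19)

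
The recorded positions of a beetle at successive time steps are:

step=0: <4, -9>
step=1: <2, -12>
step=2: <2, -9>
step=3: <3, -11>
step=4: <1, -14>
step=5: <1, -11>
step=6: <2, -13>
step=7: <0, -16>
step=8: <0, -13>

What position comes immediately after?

<1, -15>

Differencing gives <-2, -3>, <+0, +3>, <+1, -2>, <-2, -3>, <+0, +3>, <+1, -2>, <-2, -3>, <+0, +3>. This is the pattern <-2, -3>, <+0, +3>, <+1, -2> repeated.
step 9: apply <+1, -2> → <1, -15>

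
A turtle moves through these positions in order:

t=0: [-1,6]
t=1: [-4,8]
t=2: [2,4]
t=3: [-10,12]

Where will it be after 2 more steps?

[-34,28]

Consecutive displacements [-3,+2], [+6,-4], [-12,+8] scale by a factor of -2 each step.
step 4: [-10,12] + [+24,-16] → [14,-4]
step 5: [14,-4] + [-48,+32] → [-34,28]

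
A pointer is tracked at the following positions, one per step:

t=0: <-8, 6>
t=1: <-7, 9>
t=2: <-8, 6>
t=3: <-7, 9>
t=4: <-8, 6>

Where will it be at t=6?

Consecutive displacements <+1, +3>, <-1, -3>, <+1, +3>, <-1, -3> scale by a factor of -1 each step.
step 5: <-8, 6> + <+1, +3> → <-7, 9>
step 6: <-7, 9> + <-1, -3> → <-8, 6>

<-8, 6>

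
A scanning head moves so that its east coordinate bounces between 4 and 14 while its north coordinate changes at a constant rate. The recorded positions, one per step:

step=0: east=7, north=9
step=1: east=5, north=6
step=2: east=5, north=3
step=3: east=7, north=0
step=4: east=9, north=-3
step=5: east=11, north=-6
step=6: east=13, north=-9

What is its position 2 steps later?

The east coordinate reflects between 4 and 14, moving 2 per step.
  step 7: 13 → 13
  step 8: 13 → 11
The north coordinate changes by -3 each step: at step 8 it is -15.

east=11, north=-15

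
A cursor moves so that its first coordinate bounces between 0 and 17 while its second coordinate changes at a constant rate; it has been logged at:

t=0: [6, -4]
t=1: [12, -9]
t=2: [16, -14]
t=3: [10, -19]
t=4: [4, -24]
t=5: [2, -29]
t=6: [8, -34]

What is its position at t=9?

The first coordinate travels 6 per step and bounces off the walls at 0 and 17.
  step 7: 8 → 14
  step 8: 14 → 14
  step 9: 14 → 8
The second coordinate changes by -5 each step: at step 9 it is -49.

[8, -49]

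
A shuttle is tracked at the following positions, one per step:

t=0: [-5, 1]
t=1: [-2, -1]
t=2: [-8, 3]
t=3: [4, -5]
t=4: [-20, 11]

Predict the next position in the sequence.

[28, -21]

Step-to-step displacements: [+3, -2], [-6, +4], [+12, -8], [-24, +16]; each is -2× the previous.
step 5: [-20, 11] + [+48, -32] → [28, -21]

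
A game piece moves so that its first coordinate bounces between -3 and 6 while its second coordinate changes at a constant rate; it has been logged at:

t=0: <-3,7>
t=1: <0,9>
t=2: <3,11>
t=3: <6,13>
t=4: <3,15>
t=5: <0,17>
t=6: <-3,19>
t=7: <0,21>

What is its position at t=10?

<3,27>

The first coordinate travels 3 per step and bounces off the walls at -3 and 6.
  step 8: 0 → 3
  step 9: 3 → 6
  step 10: 6 → 3
The second coordinate changes by +2 each step: at step 10 it is 27.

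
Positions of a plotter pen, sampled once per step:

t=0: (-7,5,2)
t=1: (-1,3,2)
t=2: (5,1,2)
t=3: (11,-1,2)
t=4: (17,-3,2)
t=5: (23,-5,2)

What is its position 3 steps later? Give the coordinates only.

(41,-11,2)

Each step adds (+6,-2,+0) to the position.
step 6: (23,-5,2) + (+6,-2,+0) → (29,-7,2)
step 7: (29,-7,2) + (+6,-2,+0) → (35,-9,2)
step 8: (35,-9,2) + (+6,-2,+0) → (41,-11,2)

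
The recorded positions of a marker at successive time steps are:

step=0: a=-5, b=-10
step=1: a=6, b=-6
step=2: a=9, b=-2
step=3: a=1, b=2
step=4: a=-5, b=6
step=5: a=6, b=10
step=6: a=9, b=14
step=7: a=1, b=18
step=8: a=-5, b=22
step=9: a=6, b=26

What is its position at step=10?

A: cycles through -5, 6, 9, 1 every 4 steps. Step 10 lands at position 2 of the cycle → 9.
B: linear, +4 per step → 30 at step 10.

a=9, b=30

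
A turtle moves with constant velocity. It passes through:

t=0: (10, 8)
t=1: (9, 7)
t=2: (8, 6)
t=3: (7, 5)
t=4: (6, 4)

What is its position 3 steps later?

Each step adds (-1, -1) to the position.
step 5: (6, 4) + (-1, -1) → (5, 3)
step 6: (5, 3) + (-1, -1) → (4, 2)
step 7: (4, 2) + (-1, -1) → (3, 1)

(3, 1)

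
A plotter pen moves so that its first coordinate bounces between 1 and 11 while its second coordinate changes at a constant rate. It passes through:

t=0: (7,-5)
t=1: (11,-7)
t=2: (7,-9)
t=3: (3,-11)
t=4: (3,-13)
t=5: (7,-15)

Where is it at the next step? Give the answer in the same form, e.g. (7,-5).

(11,-17)

The first coordinate travels 4 per step and bounces off the walls at 1 and 11.
  step 6: 7 → 11
The second coordinate changes by -2 each step: at step 6 it is -17.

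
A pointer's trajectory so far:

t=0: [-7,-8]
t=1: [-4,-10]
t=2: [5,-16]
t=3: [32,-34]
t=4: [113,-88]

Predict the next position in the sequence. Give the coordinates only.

[356,-250]

Step-to-step displacements: [+3,-2], [+9,-6], [+27,-18], [+81,-54]; each is 3× the previous.
step 5: [113,-88] + [+243,-162] → [356,-250]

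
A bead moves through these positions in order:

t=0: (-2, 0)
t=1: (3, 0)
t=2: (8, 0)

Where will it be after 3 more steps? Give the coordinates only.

The position changes by (+5, +0) every step.
step 3: (8, 0) + (+5, +0) → (13, 0)
step 4: (13, 0) + (+5, +0) → (18, 0)
step 5: (18, 0) + (+5, +0) → (23, 0)

(23, 0)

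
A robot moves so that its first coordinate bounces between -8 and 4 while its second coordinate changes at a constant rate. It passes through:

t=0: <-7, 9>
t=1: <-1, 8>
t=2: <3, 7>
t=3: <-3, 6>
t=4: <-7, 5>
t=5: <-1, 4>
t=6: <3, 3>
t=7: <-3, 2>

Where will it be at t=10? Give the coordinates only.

The first coordinate travels 6 per step and bounces off the walls at -8 and 4.
  step 8: -3 → -7
  step 9: -7 → -1
  step 10: -1 → 3
The second coordinate changes by -1 each step: at step 10 it is -1.

<3, -1>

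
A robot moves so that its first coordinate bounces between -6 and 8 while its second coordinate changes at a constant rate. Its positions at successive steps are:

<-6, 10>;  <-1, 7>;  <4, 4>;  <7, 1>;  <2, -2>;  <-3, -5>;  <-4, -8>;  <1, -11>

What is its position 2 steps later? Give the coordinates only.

The first coordinate travels 5 per step and bounces off the walls at -6 and 8.
  step 8: 1 → 6
  step 9: 6 → 5
The second coordinate changes by -3 each step: at step 9 it is -17.

<5, -17>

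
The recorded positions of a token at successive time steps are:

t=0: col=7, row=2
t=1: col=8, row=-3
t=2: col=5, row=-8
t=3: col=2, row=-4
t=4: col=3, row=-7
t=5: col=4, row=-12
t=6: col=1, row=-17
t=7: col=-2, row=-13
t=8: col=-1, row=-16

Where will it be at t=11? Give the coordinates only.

Differencing gives (+1, -5), (-3, -5), (-3, +4), (+1, -3), (+1, -5), (-3, -5), (-3, +4), (+1, -3). This is the pattern (+1, -5), (-3, -5), (-3, +4), (+1, -3) repeated.
step 9: apply (+1, -5) → col=0, row=-21
step 10: apply (-3, -5) → col=-3, row=-26
step 11: apply (-3, +4) → col=-6, row=-22

col=-6, row=-22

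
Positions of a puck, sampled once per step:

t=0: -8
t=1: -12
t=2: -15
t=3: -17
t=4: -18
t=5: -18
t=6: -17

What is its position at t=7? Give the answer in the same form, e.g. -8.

-15

First differences are -4, -3, -2, -1, +0, +1; their common second difference is +1 (constant acceleration).
step 7: -17 + 2 → -15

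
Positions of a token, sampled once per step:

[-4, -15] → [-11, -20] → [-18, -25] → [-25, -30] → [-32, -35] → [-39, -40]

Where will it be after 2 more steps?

[-53, -50]

Constant displacement of [-7, -5] per step.
step 6: [-39, -40] + [-7, -5] → [-46, -45]
step 7: [-46, -45] + [-7, -5] → [-53, -50]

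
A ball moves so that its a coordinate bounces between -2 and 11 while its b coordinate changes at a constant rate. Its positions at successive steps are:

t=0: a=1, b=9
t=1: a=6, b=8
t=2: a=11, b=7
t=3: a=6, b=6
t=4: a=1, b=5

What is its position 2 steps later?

a=5, b=3

The a coordinate reflects between -2 and 11, moving 5 per step.
  step 5: 1 → 0
  step 6: 0 → 5
The b coordinate changes by -1 each step: at step 6 it is 3.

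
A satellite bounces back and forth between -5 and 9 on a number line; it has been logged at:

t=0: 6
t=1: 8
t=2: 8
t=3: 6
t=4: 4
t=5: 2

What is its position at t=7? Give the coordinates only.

-2

The value reflects between -5 and 9, moving 2 per step.
  step 6: 2 → 0
  step 7: 0 → -2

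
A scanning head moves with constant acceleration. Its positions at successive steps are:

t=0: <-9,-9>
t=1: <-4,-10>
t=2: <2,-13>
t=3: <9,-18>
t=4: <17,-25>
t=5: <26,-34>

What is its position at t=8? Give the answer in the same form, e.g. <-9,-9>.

<59,-73>

First differences are <+5,-1>, <+6,-3>, <+7,-5>, <+8,-7>, <+9,-9>; their common second difference is <+1,-2> (constant acceleration).
step 6: <26,-34> + <+10,-11> → <36,-45>
step 7: <36,-45> + <+11,-13> → <47,-58>
step 8: <47,-58> + <+12,-15> → <59,-73>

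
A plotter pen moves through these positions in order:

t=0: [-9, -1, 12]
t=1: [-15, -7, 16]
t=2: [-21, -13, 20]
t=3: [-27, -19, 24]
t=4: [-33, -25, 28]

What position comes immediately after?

[-39, -31, 32]

Constant displacement of [-6, -6, +4] per step.
step 5: [-33, -25, 28] + [-6, -6, +4] → [-39, -31, 32]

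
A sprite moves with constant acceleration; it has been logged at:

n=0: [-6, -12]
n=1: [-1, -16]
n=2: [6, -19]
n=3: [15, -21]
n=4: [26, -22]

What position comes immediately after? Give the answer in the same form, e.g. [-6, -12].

Successive displacements: [+5, -4], [+7, -3], [+9, -2], [+11, -1] — each changes by [+2, +1].
step 5: [26, -22] + [+13, +0] → [39, -22]

[39, -22]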